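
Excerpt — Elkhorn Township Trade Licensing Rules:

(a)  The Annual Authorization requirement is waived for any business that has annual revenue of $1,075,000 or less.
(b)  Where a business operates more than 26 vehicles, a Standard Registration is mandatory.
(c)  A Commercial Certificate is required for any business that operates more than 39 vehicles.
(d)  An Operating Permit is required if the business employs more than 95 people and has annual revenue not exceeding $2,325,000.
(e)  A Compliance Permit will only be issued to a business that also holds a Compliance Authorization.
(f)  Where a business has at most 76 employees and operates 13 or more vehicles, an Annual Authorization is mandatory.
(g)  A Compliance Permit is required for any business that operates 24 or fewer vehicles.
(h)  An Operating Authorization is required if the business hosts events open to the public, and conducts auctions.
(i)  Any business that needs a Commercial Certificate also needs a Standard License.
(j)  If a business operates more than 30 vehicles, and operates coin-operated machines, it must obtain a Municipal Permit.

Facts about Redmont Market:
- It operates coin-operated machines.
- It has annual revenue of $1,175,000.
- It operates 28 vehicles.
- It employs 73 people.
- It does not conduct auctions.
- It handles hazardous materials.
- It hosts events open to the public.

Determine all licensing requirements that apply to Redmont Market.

Annual Authorization, Standard Registration

(a) revenue $1,175,000 > $1,075,000 → Annual Authorization exemption does not apply.
(b) vehicles 28 > 26 → Standard Registration required.
(c) vehicles 28 ≤ 39 → Commercial Certificate not required.
(d) employees 73 ≤ 95; revenue $1,175,000 ≤ $2,325,000 → Operating Permit not required.
(e) Compliance Permit is not required → no effect.
(f) employees 73 ≤ 76; vehicles 28 ≥ 13 → Annual Authorization required.
(g) vehicles 28 > 24 → Compliance Permit not required.
(h) hosts events open to the public; does not conduct auctions → Operating Authorization not required.
(i) Commercial Certificate is not required → no effect.
(j) vehicles 28 ≤ 30; operates coin-operated machines → Municipal Permit not required.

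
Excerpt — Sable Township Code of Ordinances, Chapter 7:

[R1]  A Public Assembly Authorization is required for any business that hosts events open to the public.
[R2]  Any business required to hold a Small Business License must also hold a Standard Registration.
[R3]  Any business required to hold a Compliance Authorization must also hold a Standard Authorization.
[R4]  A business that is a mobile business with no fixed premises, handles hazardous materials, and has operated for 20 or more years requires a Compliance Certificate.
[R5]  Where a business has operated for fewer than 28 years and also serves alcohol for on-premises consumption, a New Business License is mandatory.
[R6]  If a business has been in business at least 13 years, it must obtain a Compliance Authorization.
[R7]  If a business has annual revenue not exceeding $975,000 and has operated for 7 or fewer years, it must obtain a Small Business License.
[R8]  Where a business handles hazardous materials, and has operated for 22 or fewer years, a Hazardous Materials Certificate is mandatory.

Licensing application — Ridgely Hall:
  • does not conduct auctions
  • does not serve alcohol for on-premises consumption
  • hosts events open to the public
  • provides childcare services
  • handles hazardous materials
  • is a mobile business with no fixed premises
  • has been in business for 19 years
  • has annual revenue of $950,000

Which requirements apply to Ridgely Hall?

Compliance Authorization, Hazardous Materials Certificate, Public Assembly Authorization, Standard Authorization

[R1] hosts events open to the public → Public Assembly Authorization required.
[R2] Small Business License is not required → no effect.
[R3] Compliance Authorization is required → Standard Authorization also required.
[R4] is a mobile business with no fixed premises; handles hazardous materials; years in business 19 < 20 → Compliance Certificate not required.
[R5] years in business 19 < 28; does not serve alcohol for on-premises consumption → New Business License not required.
[R6] years in business 19 ≥ 13 → Compliance Authorization required.
[R7] revenue $950,000 ≤ $975,000; years in business 19 > 7 → Small Business License not required.
[R8] handles hazardous materials; years in business 19 ≤ 22 → Hazardous Materials Certificate required.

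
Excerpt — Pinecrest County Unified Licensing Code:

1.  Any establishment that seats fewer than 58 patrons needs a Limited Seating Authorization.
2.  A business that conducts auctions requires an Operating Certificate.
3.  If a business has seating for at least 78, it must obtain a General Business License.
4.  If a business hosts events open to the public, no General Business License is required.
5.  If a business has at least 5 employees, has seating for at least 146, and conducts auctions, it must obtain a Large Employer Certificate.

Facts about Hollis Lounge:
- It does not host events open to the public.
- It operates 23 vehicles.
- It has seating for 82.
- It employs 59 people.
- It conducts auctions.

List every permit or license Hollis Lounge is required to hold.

General Business License, Operating Certificate

1. seating 82 ≥ 58 → Limited Seating Authorization not required.
2. conducts auctions → Operating Certificate required.
3. seating 82 ≥ 78 → General Business License required.
4. does not host events open to the public → General Business License exemption does not apply.
5. employees 59 ≥ 5; seating 82 < 146; conducts auctions → Large Employer Certificate not required.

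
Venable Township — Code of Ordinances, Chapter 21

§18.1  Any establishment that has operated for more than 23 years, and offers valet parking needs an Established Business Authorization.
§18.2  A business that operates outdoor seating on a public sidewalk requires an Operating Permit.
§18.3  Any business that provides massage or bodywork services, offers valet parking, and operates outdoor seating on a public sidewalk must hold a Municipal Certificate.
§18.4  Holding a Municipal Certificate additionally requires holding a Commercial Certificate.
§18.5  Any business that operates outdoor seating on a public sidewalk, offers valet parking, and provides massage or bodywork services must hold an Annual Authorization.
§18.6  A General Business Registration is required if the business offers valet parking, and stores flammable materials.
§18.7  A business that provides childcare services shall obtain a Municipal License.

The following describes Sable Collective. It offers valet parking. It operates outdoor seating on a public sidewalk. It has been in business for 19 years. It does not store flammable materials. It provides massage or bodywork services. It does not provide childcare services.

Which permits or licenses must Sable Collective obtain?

Annual Authorization, Commercial Certificate, Municipal Certificate, Operating Permit

§18.1 years in business 19 ≤ 23; offers valet parking → Established Business Authorization not required.
§18.2 operates outdoor seating on a public sidewalk → Operating Permit required.
§18.3 provides massage or bodywork services; offers valet parking; operates outdoor seating on a public sidewalk → Municipal Certificate required.
§18.4 Municipal Certificate is required → Commercial Certificate also required.
§18.5 operates outdoor seating on a public sidewalk; offers valet parking; provides massage or bodywork services → Annual Authorization required.
§18.6 offers valet parking; does not store flammable materials → General Business Registration not required.
§18.7 does not provide childcare services → Municipal License not required.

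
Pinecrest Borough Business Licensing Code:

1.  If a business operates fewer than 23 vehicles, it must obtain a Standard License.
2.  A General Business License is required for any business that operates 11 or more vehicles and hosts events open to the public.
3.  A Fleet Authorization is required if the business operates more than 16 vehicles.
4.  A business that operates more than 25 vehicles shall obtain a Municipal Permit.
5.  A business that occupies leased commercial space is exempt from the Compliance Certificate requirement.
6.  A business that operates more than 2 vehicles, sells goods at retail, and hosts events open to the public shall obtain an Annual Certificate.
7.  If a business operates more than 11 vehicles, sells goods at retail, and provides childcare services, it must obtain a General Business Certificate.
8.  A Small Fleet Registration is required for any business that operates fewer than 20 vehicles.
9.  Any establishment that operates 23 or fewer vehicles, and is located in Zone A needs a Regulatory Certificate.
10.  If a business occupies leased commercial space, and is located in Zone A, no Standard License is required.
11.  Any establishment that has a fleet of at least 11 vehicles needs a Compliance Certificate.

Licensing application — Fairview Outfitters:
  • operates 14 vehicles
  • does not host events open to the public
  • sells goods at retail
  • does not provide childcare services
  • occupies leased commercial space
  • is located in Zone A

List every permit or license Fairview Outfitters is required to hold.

Regulatory Certificate, Small Fleet Registration

1. vehicles 14 < 23 → Standard License required.
2. vehicles 14 ≥ 11; does not host events open to the public → General Business License not required.
3. vehicles 14 ≤ 16 → Fleet Authorization not required.
4. vehicles 14 ≤ 25 → Municipal Permit not required.
5. occupies leased commercial space → exempt from Compliance Certificate.
6. vehicles 14 > 2; sells goods at retail; does not host events open to the public → Annual Certificate not required.
7. vehicles 14 > 11; sells goods at retail; does not provide childcare services → General Business Certificate not required.
8. vehicles 14 < 20 → Small Fleet Registration required.
9. vehicles 14 ≤ 23; is located in Zone A → Regulatory Certificate required.
10. occupies leased commercial space; is located in Zone A → exempt from Standard License.
11. vehicles 14 ≥ 11 → Compliance Certificate required.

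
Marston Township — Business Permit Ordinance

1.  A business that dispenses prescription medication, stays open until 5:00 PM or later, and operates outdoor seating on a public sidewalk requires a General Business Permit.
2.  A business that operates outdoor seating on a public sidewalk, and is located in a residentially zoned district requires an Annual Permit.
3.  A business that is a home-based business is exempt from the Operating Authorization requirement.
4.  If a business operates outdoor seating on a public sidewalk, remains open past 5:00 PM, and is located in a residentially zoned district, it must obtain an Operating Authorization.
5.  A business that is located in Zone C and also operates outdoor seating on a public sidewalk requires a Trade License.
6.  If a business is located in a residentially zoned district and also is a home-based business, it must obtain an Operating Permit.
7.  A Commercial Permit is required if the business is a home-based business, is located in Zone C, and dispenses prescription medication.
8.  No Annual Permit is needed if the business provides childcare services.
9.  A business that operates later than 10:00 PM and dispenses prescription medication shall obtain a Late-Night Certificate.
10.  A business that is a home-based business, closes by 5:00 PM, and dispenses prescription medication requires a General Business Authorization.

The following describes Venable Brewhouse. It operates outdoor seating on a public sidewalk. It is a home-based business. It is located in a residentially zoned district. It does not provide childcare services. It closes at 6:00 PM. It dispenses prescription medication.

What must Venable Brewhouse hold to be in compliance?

1. dispenses prescription medication; closes 6:00 PM, after 5:00 PM; operates outdoor seating on a public sidewalk → General Business Permit required.
2. operates outdoor seating on a public sidewalk; is located in a residentially zoned district → Annual Permit required.
3. is a home-based business → exempt from Operating Authorization.
4. operates outdoor seating on a public sidewalk; closes 6:00 PM, after 5:00 PM; is located in a residentially zoned district → Operating Authorization required.
5. is located in a residentially zoned district (not: is located in Zone C); operates outdoor seating on a public sidewalk → Trade License not required.
6. is located in a residentially zoned district; is a home-based business → Operating Permit required.
7. is a home-based business; is located in a residentially zoned district (not: is located in Zone C); dispenses prescription medication → Commercial Permit not required.
8. does not provide childcare services → Annual Permit exemption does not apply.
9. closes 6:00 PM, at/before 10:00 PM; dispenses prescription medication → Late-Night Certificate not required.
10. is a home-based business; closes 6:00 PM, after 5:00 PM; dispenses prescription medication → General Business Authorization not required.

Annual Permit, General Business Permit, Operating Permit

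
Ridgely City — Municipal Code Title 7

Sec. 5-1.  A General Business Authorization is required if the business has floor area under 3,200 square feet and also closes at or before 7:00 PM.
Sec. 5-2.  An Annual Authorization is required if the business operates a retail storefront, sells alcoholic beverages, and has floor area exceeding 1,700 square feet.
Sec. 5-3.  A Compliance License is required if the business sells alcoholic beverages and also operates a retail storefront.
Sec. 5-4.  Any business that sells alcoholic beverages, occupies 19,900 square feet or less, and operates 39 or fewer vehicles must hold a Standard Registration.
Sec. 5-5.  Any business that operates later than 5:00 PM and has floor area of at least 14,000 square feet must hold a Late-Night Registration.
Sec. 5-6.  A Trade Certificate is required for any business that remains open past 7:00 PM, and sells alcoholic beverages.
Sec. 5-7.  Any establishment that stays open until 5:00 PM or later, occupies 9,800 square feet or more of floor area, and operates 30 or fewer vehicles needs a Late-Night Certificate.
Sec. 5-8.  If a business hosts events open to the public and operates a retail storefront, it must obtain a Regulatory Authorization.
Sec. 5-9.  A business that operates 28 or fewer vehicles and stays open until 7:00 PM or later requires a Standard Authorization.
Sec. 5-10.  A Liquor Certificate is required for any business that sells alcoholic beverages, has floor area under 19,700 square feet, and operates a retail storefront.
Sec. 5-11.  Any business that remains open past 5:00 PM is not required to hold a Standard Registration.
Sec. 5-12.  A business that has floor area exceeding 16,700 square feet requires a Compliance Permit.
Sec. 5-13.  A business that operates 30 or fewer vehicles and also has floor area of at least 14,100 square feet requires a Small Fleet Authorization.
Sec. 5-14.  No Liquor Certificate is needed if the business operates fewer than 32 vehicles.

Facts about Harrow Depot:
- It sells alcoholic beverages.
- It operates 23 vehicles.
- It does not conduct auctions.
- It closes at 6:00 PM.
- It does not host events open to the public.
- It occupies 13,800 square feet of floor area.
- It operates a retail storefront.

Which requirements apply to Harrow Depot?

Sec. 5-1. floor area 13,800 square feet ≥ 3,200 square feet; closes 6:00 PM, at/before 7:00 PM → General Business Authorization not required.
Sec. 5-2. operates a retail storefront; sells alcoholic beverages; floor area 13,800 square feet > 1,700 square feet → Annual Authorization required.
Sec. 5-3. sells alcoholic beverages; operates a retail storefront → Compliance License required.
Sec. 5-4. sells alcoholic beverages; floor area 13,800 square feet ≤ 19,900 square feet; vehicles 23 ≤ 39 → Standard Registration required.
Sec. 5-5. closes 6:00 PM, after 5:00 PM; floor area 13,800 square feet < 14,000 square feet → Late-Night Registration not required.
Sec. 5-6. closes 6:00 PM, at/before 7:00 PM; sells alcoholic beverages → Trade Certificate not required.
Sec. 5-7. closes 6:00 PM, after 5:00 PM; floor area 13,800 square feet ≥ 9,800 square feet; vehicles 23 ≤ 30 → Late-Night Certificate required.
Sec. 5-8. does not host events open to the public; operates a retail storefront → Regulatory Authorization not required.
Sec. 5-9. vehicles 23 ≤ 28; closes 6:00 PM, at/before 7:00 PM → Standard Authorization not required.
Sec. 5-10. sells alcoholic beverages; floor area 13,800 square feet < 19,700 square feet; operates a retail storefront → Liquor Certificate required.
Sec. 5-11. closes 6:00 PM, after 5:00 PM → exempt from Standard Registration.
Sec. 5-12. floor area 13,800 square feet ≤ 16,700 square feet → Compliance Permit not required.
Sec. 5-13. vehicles 23 ≤ 30; floor area 13,800 square feet < 14,100 square feet → Small Fleet Authorization not required.
Sec. 5-14. vehicles 23 < 32 → exempt from Liquor Certificate.

Annual Authorization, Compliance License, Late-Night Certificate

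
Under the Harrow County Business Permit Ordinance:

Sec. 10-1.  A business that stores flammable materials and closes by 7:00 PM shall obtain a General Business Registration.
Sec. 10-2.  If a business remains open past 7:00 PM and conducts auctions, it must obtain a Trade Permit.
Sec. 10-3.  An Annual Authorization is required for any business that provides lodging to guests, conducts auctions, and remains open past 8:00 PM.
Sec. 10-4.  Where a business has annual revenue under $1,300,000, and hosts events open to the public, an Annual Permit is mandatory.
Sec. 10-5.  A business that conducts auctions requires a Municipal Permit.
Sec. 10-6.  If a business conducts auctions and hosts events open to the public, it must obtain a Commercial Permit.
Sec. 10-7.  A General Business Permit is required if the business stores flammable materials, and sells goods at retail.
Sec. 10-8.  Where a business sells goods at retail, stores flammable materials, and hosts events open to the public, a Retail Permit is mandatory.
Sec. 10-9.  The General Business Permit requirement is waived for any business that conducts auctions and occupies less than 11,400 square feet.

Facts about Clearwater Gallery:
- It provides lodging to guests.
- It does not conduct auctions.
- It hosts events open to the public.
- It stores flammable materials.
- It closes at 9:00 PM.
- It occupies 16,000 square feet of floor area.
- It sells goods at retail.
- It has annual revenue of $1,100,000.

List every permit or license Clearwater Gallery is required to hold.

Annual Permit, General Business Permit, Retail Permit

Sec. 10-1. stores flammable materials; closes 9:00 PM, after 7:00 PM → General Business Registration not required.
Sec. 10-2. closes 9:00 PM, after 7:00 PM; does not conduct auctions → Trade Permit not required.
Sec. 10-3. provides lodging to guests; does not conduct auctions; closes 9:00 PM, after 8:00 PM → Annual Authorization not required.
Sec. 10-4. revenue $1,100,000 < $1,300,000; hosts events open to the public → Annual Permit required.
Sec. 10-5. does not conduct auctions → Municipal Permit not required.
Sec. 10-6. does not conduct auctions; hosts events open to the public → Commercial Permit not required.
Sec. 10-7. stores flammable materials; sells goods at retail → General Business Permit required.
Sec. 10-8. sells goods at retail; stores flammable materials; hosts events open to the public → Retail Permit required.
Sec. 10-9. does not conduct auctions; floor area 16,000 square feet ≥ 11,400 square feet → General Business Permit exemption does not apply.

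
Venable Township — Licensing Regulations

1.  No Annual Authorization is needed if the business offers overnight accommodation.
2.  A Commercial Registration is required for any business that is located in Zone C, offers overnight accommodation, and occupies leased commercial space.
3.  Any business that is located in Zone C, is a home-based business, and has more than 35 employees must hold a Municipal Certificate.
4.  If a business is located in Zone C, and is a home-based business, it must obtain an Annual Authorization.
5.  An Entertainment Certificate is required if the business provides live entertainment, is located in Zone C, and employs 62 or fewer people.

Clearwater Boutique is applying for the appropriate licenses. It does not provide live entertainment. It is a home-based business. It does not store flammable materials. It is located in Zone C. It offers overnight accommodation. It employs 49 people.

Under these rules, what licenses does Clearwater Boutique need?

Municipal Certificate

1. offers overnight accommodation → exempt from Annual Authorization.
2. is located in Zone C; offers overnight accommodation; is a home-based business (not: occupies leased commercial space) → Commercial Registration not required.
3. is located in Zone C; is a home-based business; employees 49 > 35 → Municipal Certificate required.
4. is located in Zone C; is a home-based business → Annual Authorization required.
5. does not provide live entertainment; is located in Zone C; employees 49 ≤ 62 → Entertainment Certificate not required.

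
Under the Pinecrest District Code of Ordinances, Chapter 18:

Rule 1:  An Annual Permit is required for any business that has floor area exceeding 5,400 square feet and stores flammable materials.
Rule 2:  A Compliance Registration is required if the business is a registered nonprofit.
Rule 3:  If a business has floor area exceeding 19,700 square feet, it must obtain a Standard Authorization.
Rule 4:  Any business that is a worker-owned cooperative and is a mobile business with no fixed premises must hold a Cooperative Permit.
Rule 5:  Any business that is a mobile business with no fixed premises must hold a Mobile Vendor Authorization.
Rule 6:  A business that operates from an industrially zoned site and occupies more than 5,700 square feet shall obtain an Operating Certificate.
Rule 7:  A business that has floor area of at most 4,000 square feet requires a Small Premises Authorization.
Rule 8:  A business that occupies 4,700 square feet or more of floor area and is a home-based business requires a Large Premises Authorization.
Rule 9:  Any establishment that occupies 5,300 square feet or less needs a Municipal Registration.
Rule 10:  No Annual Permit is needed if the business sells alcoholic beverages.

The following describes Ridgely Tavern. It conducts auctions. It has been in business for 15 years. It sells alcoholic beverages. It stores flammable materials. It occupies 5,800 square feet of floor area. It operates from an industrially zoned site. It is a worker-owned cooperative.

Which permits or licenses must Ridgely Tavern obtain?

Rule 1: floor area 5,800 square feet > 5,400 square feet; stores flammable materials → Annual Permit required.
Rule 2: is a worker-owned cooperative (not: is a registered nonprofit) → Compliance Registration not required.
Rule 3: floor area 5,800 square feet ≤ 19,700 square feet → Standard Authorization not required.
Rule 4: is a worker-owned cooperative; operates from an industrially zoned site (not: is a mobile business with no fixed premises) → Cooperative Permit not required.
Rule 5: operates from an industrially zoned site (not: is a mobile business with no fixed premises) → Mobile Vendor Authorization not required.
Rule 6: operates from an industrially zoned site; floor area 5,800 square feet > 5,700 square feet → Operating Certificate required.
Rule 7: floor area 5,800 square feet > 4,000 square feet → Small Premises Authorization not required.
Rule 8: floor area 5,800 square feet ≥ 4,700 square feet; operates from an industrially zoned site (not: is a home-based business) → Large Premises Authorization not required.
Rule 9: floor area 5,800 square feet > 5,300 square feet → Municipal Registration not required.
Rule 10: sells alcoholic beverages → exempt from Annual Permit.

Operating Certificate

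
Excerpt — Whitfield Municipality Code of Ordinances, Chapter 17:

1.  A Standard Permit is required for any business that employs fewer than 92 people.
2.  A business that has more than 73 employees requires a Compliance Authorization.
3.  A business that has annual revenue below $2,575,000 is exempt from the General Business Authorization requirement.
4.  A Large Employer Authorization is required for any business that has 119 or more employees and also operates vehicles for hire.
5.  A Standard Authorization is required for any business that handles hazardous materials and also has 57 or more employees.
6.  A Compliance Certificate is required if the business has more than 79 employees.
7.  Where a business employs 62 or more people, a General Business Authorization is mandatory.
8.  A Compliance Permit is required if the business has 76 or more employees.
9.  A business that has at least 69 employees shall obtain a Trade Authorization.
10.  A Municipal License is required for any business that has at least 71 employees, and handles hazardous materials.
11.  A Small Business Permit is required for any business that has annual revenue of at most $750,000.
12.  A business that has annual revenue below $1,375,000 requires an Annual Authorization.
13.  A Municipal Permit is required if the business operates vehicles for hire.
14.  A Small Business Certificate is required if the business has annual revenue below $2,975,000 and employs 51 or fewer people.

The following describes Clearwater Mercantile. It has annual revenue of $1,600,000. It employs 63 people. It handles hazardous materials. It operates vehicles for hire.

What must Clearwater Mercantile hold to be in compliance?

1. employees 63 < 92 → Standard Permit required.
2. employees 63 ≤ 73 → Compliance Authorization not required.
3. revenue $1,600,000 < $2,575,000 → exempt from General Business Authorization.
4. employees 63 < 119; operates vehicles for hire → Large Employer Authorization not required.
5. handles hazardous materials; employees 63 ≥ 57 → Standard Authorization required.
6. employees 63 ≤ 79 → Compliance Certificate not required.
7. employees 63 ≥ 62 → General Business Authorization required.
8. employees 63 < 76 → Compliance Permit not required.
9. employees 63 < 69 → Trade Authorization not required.
10. employees 63 < 71; handles hazardous materials → Municipal License not required.
11. revenue $1,600,000 > $750,000 → Small Business Permit not required.
12. revenue $1,600,000 ≥ $1,375,000 → Annual Authorization not required.
13. operates vehicles for hire → Municipal Permit required.
14. revenue $1,600,000 < $2,975,000; employees 63 > 51 → Small Business Certificate not required.

Municipal Permit, Standard Authorization, Standard Permit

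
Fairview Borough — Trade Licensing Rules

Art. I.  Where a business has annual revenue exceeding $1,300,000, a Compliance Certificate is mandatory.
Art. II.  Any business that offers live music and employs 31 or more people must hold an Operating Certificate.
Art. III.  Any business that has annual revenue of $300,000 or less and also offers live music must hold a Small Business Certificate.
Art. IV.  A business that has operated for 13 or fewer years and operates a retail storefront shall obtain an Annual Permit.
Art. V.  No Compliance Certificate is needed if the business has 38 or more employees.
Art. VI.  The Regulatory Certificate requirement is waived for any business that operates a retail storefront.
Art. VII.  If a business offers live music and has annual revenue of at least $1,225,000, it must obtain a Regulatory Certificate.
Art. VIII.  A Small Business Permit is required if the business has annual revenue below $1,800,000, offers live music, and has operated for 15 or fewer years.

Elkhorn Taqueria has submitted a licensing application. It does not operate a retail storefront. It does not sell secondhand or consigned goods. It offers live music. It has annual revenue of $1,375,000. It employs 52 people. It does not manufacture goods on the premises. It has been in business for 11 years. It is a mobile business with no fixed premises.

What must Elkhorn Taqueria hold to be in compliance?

Operating Certificate, Regulatory Certificate, Small Business Permit

Art. I. revenue $1,375,000 > $1,300,000 → Compliance Certificate required.
Art. II. offers live music; employees 52 ≥ 31 → Operating Certificate required.
Art. III. revenue $1,375,000 > $300,000; offers live music → Small Business Certificate not required.
Art. IV. years in business 11 ≤ 13; does not operate a retail storefront → Annual Permit not required.
Art. V. employees 52 ≥ 38 → exempt from Compliance Certificate.
Art. VI. does not operate a retail storefront → Regulatory Certificate exemption does not apply.
Art. VII. offers live music; revenue $1,375,000 ≥ $1,225,000 → Regulatory Certificate required.
Art. VIII. revenue $1,375,000 < $1,800,000; offers live music; years in business 11 ≤ 15 → Small Business Permit required.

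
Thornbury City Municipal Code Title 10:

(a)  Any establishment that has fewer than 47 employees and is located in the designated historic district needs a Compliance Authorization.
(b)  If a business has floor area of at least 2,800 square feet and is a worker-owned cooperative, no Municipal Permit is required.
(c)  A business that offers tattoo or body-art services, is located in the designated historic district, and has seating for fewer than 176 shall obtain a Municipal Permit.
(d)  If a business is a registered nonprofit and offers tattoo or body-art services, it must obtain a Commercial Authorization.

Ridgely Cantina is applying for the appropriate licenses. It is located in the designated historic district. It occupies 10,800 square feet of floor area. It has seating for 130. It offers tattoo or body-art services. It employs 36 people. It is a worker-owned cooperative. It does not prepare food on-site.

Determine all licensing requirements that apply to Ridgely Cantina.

Compliance Authorization

(a) employees 36 < 47; is located in the designated historic district → Compliance Authorization required.
(b) floor area 10,800 square feet ≥ 2,800 square feet; is a worker-owned cooperative → exempt from Municipal Permit.
(c) offers tattoo or body-art services; is located in the designated historic district; seating 130 < 176 → Municipal Permit required.
(d) is a worker-owned cooperative (not: is a registered nonprofit); offers tattoo or body-art services → Commercial Authorization not required.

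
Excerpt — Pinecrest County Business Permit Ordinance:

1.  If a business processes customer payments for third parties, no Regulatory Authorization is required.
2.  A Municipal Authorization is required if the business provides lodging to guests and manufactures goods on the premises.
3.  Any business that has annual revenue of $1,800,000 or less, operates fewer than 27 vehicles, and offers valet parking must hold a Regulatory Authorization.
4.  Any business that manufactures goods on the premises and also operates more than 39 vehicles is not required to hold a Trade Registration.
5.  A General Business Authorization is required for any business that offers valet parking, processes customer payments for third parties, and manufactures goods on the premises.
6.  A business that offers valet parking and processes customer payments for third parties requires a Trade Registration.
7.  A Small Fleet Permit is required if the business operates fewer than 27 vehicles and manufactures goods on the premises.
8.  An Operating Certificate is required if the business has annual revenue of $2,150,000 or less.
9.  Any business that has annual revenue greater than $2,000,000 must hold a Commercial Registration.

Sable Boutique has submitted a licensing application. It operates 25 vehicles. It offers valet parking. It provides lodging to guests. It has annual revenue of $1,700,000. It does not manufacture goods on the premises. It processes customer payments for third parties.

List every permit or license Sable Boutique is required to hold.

Operating Certificate, Trade Registration

1. processes customer payments for third parties → exempt from Regulatory Authorization.
2. provides lodging to guests; does not manufacture goods on the premises → Municipal Authorization not required.
3. revenue $1,700,000 ≤ $1,800,000; vehicles 25 < 27; offers valet parking → Regulatory Authorization required.
4. does not manufacture goods on the premises; vehicles 25 ≤ 39 → Trade Registration exemption does not apply.
5. offers valet parking; processes customer payments for third parties; does not manufacture goods on the premises → General Business Authorization not required.
6. offers valet parking; processes customer payments for third parties → Trade Registration required.
7. vehicles 25 < 27; does not manufacture goods on the premises → Small Fleet Permit not required.
8. revenue $1,700,000 ≤ $2,150,000 → Operating Certificate required.
9. revenue $1,700,000 ≤ $2,000,000 → Commercial Registration not required.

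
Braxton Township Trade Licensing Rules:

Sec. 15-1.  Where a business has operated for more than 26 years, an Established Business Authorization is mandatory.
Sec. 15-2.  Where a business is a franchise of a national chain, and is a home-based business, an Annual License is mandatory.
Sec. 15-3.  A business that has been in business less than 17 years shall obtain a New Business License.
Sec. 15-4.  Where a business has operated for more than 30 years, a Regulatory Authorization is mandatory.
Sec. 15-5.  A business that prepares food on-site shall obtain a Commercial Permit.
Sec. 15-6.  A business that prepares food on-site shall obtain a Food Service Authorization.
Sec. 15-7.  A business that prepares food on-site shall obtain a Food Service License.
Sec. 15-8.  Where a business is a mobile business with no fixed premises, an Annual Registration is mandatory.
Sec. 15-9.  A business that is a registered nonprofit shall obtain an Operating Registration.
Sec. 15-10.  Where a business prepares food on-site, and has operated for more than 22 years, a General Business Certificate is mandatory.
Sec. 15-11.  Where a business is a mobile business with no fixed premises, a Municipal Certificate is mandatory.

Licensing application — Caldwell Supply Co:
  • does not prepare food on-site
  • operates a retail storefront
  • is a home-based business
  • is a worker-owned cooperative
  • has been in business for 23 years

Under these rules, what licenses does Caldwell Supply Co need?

Sec. 15-1. years in business 23 ≤ 26 → Established Business Authorization not required.
Sec. 15-2. is a worker-owned cooperative (not: is a franchise of a national chain); is a home-based business → Annual License not required.
Sec. 15-3. years in business 23 ≥ 17 → New Business License not required.
Sec. 15-4. years in business 23 ≤ 30 → Regulatory Authorization not required.
Sec. 15-5. does not prepare food on-site → Commercial Permit not required.
Sec. 15-6. does not prepare food on-site → Food Service Authorization not required.
Sec. 15-7. does not prepare food on-site → Food Service License not required.
Sec. 15-8. is a home-based business (not: is a mobile business with no fixed premises) → Annual Registration not required.
Sec. 15-9. is a worker-owned cooperative (not: is a registered nonprofit) → Operating Registration not required.
Sec. 15-10. does not prepare food on-site; years in business 23 > 22 → General Business Certificate not required.
Sec. 15-11. is a home-based business (not: is a mobile business with no fixed premises) → Municipal Certificate not required.

None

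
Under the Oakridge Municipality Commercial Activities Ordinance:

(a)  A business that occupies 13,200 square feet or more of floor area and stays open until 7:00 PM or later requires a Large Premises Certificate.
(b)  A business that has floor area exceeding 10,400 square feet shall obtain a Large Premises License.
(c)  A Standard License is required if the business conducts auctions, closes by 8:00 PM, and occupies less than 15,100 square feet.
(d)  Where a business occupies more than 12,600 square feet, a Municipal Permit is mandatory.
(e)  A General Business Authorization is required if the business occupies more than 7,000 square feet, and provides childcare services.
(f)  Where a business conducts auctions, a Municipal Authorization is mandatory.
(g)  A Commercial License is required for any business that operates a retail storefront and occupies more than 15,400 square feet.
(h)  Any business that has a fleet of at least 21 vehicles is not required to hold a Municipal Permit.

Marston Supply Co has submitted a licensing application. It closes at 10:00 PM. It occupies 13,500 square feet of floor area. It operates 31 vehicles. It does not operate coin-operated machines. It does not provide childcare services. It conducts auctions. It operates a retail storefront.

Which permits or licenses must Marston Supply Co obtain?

Large Premises Certificate, Large Premises License, Municipal Authorization

(a) floor area 13,500 square feet ≥ 13,200 square feet; closes 10:00 PM, after 7:00 PM → Large Premises Certificate required.
(b) floor area 13,500 square feet > 10,400 square feet → Large Premises License required.
(c) conducts auctions; closes 10:00 PM, after 8:00 PM; floor area 13,500 square feet < 15,100 square feet → Standard License not required.
(d) floor area 13,500 square feet > 12,600 square feet → Municipal Permit required.
(e) floor area 13,500 square feet > 7,000 square feet; does not provide childcare services → General Business Authorization not required.
(f) conducts auctions → Municipal Authorization required.
(g) operates a retail storefront; floor area 13,500 square feet ≤ 15,400 square feet → Commercial License not required.
(h) vehicles 31 ≥ 21 → exempt from Municipal Permit.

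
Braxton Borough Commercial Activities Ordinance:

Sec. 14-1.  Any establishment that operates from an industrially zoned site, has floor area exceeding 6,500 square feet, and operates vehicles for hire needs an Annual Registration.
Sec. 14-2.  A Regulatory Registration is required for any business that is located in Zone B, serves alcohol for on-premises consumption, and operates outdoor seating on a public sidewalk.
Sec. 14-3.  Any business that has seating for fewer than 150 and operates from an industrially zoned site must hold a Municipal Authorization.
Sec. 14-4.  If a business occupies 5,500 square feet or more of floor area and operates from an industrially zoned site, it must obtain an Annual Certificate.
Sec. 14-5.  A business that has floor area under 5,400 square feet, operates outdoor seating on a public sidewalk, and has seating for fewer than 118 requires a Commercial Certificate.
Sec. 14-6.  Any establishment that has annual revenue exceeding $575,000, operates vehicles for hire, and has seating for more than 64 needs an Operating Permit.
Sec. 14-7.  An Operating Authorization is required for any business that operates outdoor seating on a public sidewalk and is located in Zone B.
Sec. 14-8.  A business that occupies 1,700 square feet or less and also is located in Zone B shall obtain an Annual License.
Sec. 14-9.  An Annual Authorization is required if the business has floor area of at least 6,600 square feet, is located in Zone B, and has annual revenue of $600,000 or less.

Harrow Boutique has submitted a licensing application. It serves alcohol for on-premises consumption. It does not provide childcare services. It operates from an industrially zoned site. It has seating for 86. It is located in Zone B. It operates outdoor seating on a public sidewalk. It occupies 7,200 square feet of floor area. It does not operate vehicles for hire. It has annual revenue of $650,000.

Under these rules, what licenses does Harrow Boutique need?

Sec. 14-1. operates from an industrially zoned site; floor area 7,200 square feet > 6,500 square feet; does not operate vehicles for hire → Annual Registration not required.
Sec. 14-2. is located in Zone B; serves alcohol for on-premises consumption; operates outdoor seating on a public sidewalk → Regulatory Registration required.
Sec. 14-3. seating 86 < 150; operates from an industrially zoned site → Municipal Authorization required.
Sec. 14-4. floor area 7,200 square feet ≥ 5,500 square feet; operates from an industrially zoned site → Annual Certificate required.
Sec. 14-5. floor area 7,200 square feet ≥ 5,400 square feet; operates outdoor seating on a public sidewalk; seating 86 < 118 → Commercial Certificate not required.
Sec. 14-6. revenue $650,000 > $575,000; does not operate vehicles for hire; seating 86 > 64 → Operating Permit not required.
Sec. 14-7. operates outdoor seating on a public sidewalk; is located in Zone B → Operating Authorization required.
Sec. 14-8. floor area 7,200 square feet > 1,700 square feet; is located in Zone B → Annual License not required.
Sec. 14-9. floor area 7,200 square feet ≥ 6,600 square feet; is located in Zone B; revenue $650,000 > $600,000 → Annual Authorization not required.

Annual Certificate, Municipal Authorization, Operating Authorization, Regulatory Registration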